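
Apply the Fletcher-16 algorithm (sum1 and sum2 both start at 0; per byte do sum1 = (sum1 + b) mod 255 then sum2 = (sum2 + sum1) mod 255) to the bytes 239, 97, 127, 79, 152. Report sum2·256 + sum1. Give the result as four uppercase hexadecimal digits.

EAB8

Running sums (mod 255):
  after byte 0 (239): sum1=239, sum2=239
  after byte 1 (97): sum1=81, sum2=65
  after byte 2 (127): sum1=208, sum2=18
  after byte 3 (79): sum1=32, sum2=50
  after byte 4 (152): sum1=184, sum2=234
Checksum = sum2·256 + sum1 = 234·256 + 184 = 60088 = 0xEAB8.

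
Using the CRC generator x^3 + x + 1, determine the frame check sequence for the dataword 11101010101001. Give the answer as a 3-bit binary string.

Append 3 zeros: 11101010101001000. Divide by 1011 (XOR where the leading bit is 1):
  pos 0: 1110 XOR 1011 = 0101
  pos 1: 1011 XOR 1011 = 0000
  pos 6: 1010 XOR 1011 = 0001
  pos 9: 1100 XOR 1011 = 0111
  pos 10: 1111 XOR 1011 = 0100
  pos 11: 1000 XOR 1011 = 0011
  pos 13: 1100 XOR 1011 = 0111
Remainder (last 3 bits) = 111. This is the CRC / FCS.

111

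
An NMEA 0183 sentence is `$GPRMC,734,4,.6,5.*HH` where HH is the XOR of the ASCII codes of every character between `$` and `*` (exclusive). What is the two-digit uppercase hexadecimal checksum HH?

4C

XOR the ASCII codes of the payload characters:
  'G' = 0x47 → acc = 0x47
  'P' = 0x50 → acc = 0x17
  'R' = 0x52 → acc = 0x45
  'M' = 0x4D → acc = 0x08
  'C' = 0x43 → acc = 0x4B
  ',' = 0x2C → acc = 0x67
  '7' = 0x37 → acc = 0x50
  '3' = 0x33 → acc = 0x63
  '4' = 0x34 → acc = 0x57
  ',' = 0x2C → acc = 0x7B
  '4' = 0x34 → acc = 0x4F
  ',' = 0x2C → acc = 0x63
  '.' = 0x2E → acc = 0x4D
  '6' = 0x36 → acc = 0x7B
  ',' = 0x2C → acc = 0x57
  '5' = 0x35 → acc = 0x62
  '.' = 0x2E → acc = 0x4C
Checksum = 0x4C.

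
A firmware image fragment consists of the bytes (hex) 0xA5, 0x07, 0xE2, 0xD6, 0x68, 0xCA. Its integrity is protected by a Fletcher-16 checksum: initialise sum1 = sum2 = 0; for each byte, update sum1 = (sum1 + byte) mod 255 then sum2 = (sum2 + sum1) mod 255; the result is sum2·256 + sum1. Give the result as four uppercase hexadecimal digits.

Running sums (mod 255):
  after byte 0 (0xA5): sum1=165, sum2=165
  after byte 1 (0x07): sum1=172, sum2=82
  after byte 2 (0xE2): sum1=143, sum2=225
  after byte 3 (0xD6): sum1=102, sum2=72
  after byte 4 (0x68): sum1=206, sum2=23
  after byte 5 (0xCA): sum1=153, sum2=176
Checksum = sum2·256 + sum1 = 176·256 + 153 = 45209 = 0xB099.

B099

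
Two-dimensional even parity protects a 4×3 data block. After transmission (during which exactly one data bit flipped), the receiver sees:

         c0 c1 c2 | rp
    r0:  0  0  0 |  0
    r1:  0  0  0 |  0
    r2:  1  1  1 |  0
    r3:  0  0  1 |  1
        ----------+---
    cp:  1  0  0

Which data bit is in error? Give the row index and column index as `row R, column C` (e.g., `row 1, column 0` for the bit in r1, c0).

row 2, column 1

Recompute each row's even parity and compare to rp:
  r0: data parity 0, sent rp 0 → ok
  r1: data parity 0, sent rp 0 → ok
  r2: data parity 1, sent rp 0 → mismatch
  r3: data parity 1, sent rp 1 → ok
Recompute each column's even parity and compare to cp:
  c0: data parity 1, sent cp 1 → ok
  c1: data parity 1, sent cp 0 → mismatch
  c2: data parity 0, sent cp 0 → ok
Exactly one row (r2) and one column (c1) fail → the flipped bit is at their intersection.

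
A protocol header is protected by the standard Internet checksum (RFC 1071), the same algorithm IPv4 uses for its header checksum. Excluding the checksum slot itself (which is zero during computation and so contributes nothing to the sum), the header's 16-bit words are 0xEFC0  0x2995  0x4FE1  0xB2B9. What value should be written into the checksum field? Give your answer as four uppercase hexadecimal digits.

E40E

One's-complement addition (fold any carry out of bit 15 back into bit 0):
  0xEFC0 + 0x2995 = 0x11955 → wrap carry → 0x1956
  0x1956 + 0x4FE1 = 0x06937
  0x6937 + 0xB2B9 = 0x11BF0 → wrap carry → 0x1BF1
One's-complement sum = 0x1BF1.
Checksum = ~0x1BF1 & 0xFFFF = 0xE40E.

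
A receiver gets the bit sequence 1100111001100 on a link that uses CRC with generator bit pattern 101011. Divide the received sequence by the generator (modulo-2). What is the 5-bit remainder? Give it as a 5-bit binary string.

Modulo-2 division of 1100111001100 by 101011:
  pos 0: 110011 XOR 101011 = 011000
  pos 1: 110001 XOR 101011 = 011010
  pos 2: 110100 XOR 101011 = 011111
  pos 3: 111110 XOR 101011 = 010101
  pos 4: 101011 XOR 101011 = 000000
Remainder = 00100 (nonzero — an error is detected).

00100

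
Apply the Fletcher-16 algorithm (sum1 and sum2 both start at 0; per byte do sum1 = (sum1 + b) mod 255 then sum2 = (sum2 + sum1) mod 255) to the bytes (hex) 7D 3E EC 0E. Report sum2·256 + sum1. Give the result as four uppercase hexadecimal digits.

98B6

Running sums (mod 255):
  after byte 0 (7D): sum1=125, sum2=125
  after byte 1 (3E): sum1=187, sum2=57
  after byte 2 (EC): sum1=168, sum2=225
  after byte 3 (0E): sum1=182, sum2=152
Checksum = sum2·256 + sum1 = 152·256 + 182 = 39094 = 0x98B6.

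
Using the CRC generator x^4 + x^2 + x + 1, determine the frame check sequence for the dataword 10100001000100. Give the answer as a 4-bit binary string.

1001

Append 4 zeros: 101000010001000000. Divide by 10111 (XOR where the leading bit is 1):
  pos 0: 10100 XOR 10111 = 00011
  pos 3: 11001 XOR 10111 = 01110
  pos 4: 11100 XOR 10111 = 01011
  pos 5: 10110 XOR 10111 = 00001
  pos 9: 10100 XOR 10111 = 00011
  pos 12: 11000 XOR 10111 = 01111
  pos 13: 11110 XOR 10111 = 01001
Remainder (last 4 bits) = 1001. This is the CRC / FCS.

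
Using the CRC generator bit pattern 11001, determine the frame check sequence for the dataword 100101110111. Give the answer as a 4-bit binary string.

Append 4 zeros: 1001011101110000. Divide by 11001 (XOR where the leading bit is 1):
  pos 0: 10010 XOR 11001 = 01011
  pos 1: 10111 XOR 11001 = 01110
  pos 2: 11101 XOR 11001 = 00100
  pos 4: 10010 XOR 11001 = 01011
  pos 5: 10111 XOR 11001 = 01110
  pos 6: 11101 XOR 11001 = 00100
  pos 8: 10010 XOR 11001 = 01011
  pos 9: 10110 XOR 11001 = 01111
  pos 10: 11110 XOR 11001 = 00111
Remainder (last 4 bits) = 1110. This is the CRC / FCS.

1110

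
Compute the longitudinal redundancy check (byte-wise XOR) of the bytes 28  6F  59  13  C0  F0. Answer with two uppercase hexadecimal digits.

3D

XOR the bytes together:
  start with 0x28
  0x28 ⊕ 0x6F = 0x47
  0x47 ⊕ 0x59 = 0x1E
  0x1E ⊕ 0x13 = 0x0D
  0x0D ⊕ 0xC0 = 0xCD
  0xCD ⊕ 0xF0 = 0x3D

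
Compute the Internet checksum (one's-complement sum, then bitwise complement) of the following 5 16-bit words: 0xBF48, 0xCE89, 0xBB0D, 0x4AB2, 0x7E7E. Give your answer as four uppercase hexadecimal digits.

One's-complement addition (fold any carry out of bit 15 back into bit 0):
  0xBF48 + 0xCE89 = 0x18DD1 → wrap carry → 0x8DD2
  0x8DD2 + 0xBB0D = 0x148DF → wrap carry → 0x48E0
  0x48E0 + 0x4AB2 = 0x09392
  0x9392 + 0x7E7E = 0x11210 → wrap carry → 0x1211
One's-complement sum = 0x1211.
Checksum = ~0x1211 & 0xFFFF = 0xEDEE.

EDEE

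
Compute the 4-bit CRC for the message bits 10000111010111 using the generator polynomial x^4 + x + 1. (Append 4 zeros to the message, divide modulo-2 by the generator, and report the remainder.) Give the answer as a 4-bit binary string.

Append 4 zeros: 100001110101110000. Divide by 10011 (XOR where the leading bit is 1):
  pos 0: 10000 XOR 10011 = 00011
  pos 3: 11111 XOR 10011 = 01100
  pos 4: 11000 XOR 10011 = 01011
  pos 5: 10111 XOR 10011 = 00100
  pos 7: 10001 XOR 10011 = 00010
  pos 10: 10110 XOR 10011 = 00101
  pos 12: 10100 XOR 10011 = 00111
Remainder (last 4 bits) = 1110. This is the CRC / FCS.

1110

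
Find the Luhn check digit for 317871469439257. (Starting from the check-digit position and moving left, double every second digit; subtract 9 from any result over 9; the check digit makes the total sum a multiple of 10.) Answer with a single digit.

Partial digits right→left: 7 5 2 9 3 4 9 6 4 1 7 8 7 1 3
Double every second digit counting from the check-digit position (so the 1st, 3rd, 5th, ... of the partial from the right).
  doubled (with −9 where >9): 5 4 6 9 8 5 5 6 → sum 48
  kept as-is: 5 9 4 6 1 8 1 → sum 34
Total = 48 + 34 = 82.
Check digit = (10 − (82 mod 10)) mod 10 = 8.

8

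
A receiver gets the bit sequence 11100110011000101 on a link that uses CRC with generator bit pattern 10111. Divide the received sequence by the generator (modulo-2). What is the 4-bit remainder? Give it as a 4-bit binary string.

0111

Modulo-2 division of 11100110011000101 by 10111:
  pos 0: 11100 XOR 10111 = 01011
  pos 1: 10111 XOR 10111 = 00000
  pos 6: 10011 XOR 10111 = 00100
  pos 8: 10000 XOR 10111 = 00111
  pos 10: 11101 XOR 10111 = 01010
  pos 11: 10100 XOR 10111 = 00011
Remainder = 0111 (nonzero — an error is detected).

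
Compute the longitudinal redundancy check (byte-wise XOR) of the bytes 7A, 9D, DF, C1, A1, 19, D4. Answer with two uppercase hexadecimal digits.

XOR the bytes together:
  start with 0x7A
  0x7A ⊕ 0x9D = 0xE7
  0xE7 ⊕ 0xDF = 0x38
  0x38 ⊕ 0xC1 = 0xF9
  0xF9 ⊕ 0xA1 = 0x58
  0x58 ⊕ 0x19 = 0x41
  0x41 ⊕ 0xD4 = 0x95

95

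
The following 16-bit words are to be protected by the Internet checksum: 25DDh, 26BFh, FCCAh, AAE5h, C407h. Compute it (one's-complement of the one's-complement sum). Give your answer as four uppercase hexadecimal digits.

One's-complement addition (fold any carry out of bit 15 back into bit 0):
  0x25DD + 0x26BF = 0x04C9C
  0x4C9C + 0xFCCA = 0x14966 → wrap carry → 0x4967
  0x4967 + 0xAAE5 = 0x0F44C
  0xF44C + 0xC407 = 0x1B853 → wrap carry → 0xB854
One's-complement sum = 0xB854.
Checksum = ~0xB854 & 0xFFFF = 0x47AB.

47AB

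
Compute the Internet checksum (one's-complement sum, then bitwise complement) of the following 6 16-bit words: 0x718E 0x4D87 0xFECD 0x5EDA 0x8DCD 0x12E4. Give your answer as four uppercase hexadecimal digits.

One's-complement addition (fold any carry out of bit 15 back into bit 0):
  0x718E + 0x4D87 = 0x0BF15
  0xBF15 + 0xFECD = 0x1BDE2 → wrap carry → 0xBDE3
  0xBDE3 + 0x5EDA = 0x11CBD → wrap carry → 0x1CBE
  0x1CBE + 0x8DCD = 0x0AA8B
  0xAA8B + 0x12E4 = 0x0BD6F
One's-complement sum = 0xBD6F.
Checksum = ~0xBD6F & 0xFFFF = 0x4290.

4290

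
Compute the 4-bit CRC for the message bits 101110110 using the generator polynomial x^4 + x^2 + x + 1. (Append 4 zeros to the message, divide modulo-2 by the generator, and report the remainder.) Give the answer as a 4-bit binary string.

0101

Append 4 zeros: 1011101100000. Divide by 10111 (XOR where the leading bit is 1):
  pos 0: 10111 XOR 10111 = 00000
  pos 6: 11000 XOR 10111 = 01111
  pos 7: 11110 XOR 10111 = 01001
  pos 8: 10010 XOR 10111 = 00101
Remainder (last 4 bits) = 0101. This is the CRC / FCS.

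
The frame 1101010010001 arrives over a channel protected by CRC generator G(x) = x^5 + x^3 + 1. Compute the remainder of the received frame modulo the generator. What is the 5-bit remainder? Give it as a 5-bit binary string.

10000

Modulo-2 division of 1101010010001 by 101001:
  pos 0: 110101 XOR 101001 = 011100
  pos 1: 111000 XOR 101001 = 010001
  pos 2: 100010 XOR 101001 = 001011
  pos 4: 101110 XOR 101001 = 000111
  pos 7: 111001 XOR 101001 = 010000
Remainder = 10000 (nonzero — an error is detected).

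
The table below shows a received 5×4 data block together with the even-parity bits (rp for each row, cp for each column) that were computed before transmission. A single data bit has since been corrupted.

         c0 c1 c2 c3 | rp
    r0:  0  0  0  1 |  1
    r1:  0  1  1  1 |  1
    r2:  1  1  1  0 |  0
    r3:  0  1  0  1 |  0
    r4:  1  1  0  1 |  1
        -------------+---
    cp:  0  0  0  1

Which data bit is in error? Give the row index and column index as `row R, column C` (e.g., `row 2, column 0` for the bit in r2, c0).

row 2, column 3

Recompute each row's even parity and compare to rp:
  r0: data parity 1, sent rp 1 → ok
  r1: data parity 1, sent rp 1 → ok
  r2: data parity 1, sent rp 0 → mismatch
  r3: data parity 0, sent rp 0 → ok
  r4: data parity 1, sent rp 1 → ok
Recompute each column's even parity and compare to cp:
  c0: data parity 0, sent cp 0 → ok
  c1: data parity 0, sent cp 0 → ok
  c2: data parity 0, sent cp 0 → ok
  c3: data parity 0, sent cp 1 → mismatch
Exactly one row (r2) and one column (c3) fail → the flipped bit is at their intersection.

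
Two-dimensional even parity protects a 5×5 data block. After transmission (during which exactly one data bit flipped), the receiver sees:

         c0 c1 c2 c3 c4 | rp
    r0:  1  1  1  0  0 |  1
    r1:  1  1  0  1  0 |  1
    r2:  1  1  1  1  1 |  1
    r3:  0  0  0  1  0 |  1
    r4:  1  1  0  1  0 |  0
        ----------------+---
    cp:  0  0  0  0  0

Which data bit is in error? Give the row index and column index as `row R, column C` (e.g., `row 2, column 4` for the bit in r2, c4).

Recompute each row's even parity and compare to rp:
  r0: data parity 1, sent rp 1 → ok
  r1: data parity 1, sent rp 1 → ok
  r2: data parity 1, sent rp 1 → ok
  r3: data parity 1, sent rp 1 → ok
  r4: data parity 1, sent rp 0 → mismatch
Recompute each column's even parity and compare to cp:
  c0: data parity 0, sent cp 0 → ok
  c1: data parity 0, sent cp 0 → ok
  c2: data parity 0, sent cp 0 → ok
  c3: data parity 0, sent cp 0 → ok
  c4: data parity 1, sent cp 0 → mismatch
Exactly one row (r4) and one column (c4) fail → the flipped bit is at their intersection.

row 4, column 4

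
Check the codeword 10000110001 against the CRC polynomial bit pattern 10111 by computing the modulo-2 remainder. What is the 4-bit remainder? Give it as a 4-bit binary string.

0000

Modulo-2 division of 10000110001 by 10111:
  pos 0: 10000 XOR 10111 = 00111
  pos 2: 11111 XOR 10111 = 01000
  pos 3: 10000 XOR 10111 = 00111
  pos 5: 11100 XOR 10111 = 01011
  pos 6: 10111 XOR 10111 = 00000
Remainder = 0000 (zero — the frame passes the CRC check).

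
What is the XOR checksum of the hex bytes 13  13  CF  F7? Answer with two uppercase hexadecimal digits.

XOR the bytes together:
  start with 0x13
  0x13 ⊕ 0x13 = 0x00
  0x00 ⊕ 0xCF = 0xCF
  0xCF ⊕ 0xF7 = 0x38

38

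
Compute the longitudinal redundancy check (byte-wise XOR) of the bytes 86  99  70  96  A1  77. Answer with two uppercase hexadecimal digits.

2F

XOR the bytes together:
  start with 0x86
  0x86 ⊕ 0x99 = 0x1F
  0x1F ⊕ 0x70 = 0x6F
  0x6F ⊕ 0x96 = 0xF9
  0xF9 ⊕ 0xA1 = 0x58
  0x58 ⊕ 0x77 = 0x2F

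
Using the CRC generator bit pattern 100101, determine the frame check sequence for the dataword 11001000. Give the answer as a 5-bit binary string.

Append 5 zeros: 1100100000000. Divide by 100101 (XOR where the leading bit is 1):
  pos 0: 110010 XOR 100101 = 010111
  pos 1: 101110 XOR 100101 = 001011
  pos 3: 101100 XOR 100101 = 001001
  pos 5: 100100 XOR 100101 = 000001
Remainder (last 5 bits) = 00100. This is the CRC / FCS.

00100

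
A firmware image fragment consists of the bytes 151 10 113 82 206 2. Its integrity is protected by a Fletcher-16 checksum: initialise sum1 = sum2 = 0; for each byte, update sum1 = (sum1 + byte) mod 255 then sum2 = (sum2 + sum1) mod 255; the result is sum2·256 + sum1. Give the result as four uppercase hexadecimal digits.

Running sums (mod 255):
  after byte 0 (151): sum1=151, sum2=151
  after byte 1 (10): sum1=161, sum2=57
  after byte 2 (113): sum1=19, sum2=76
  after byte 3 (82): sum1=101, sum2=177
  after byte 4 (206): sum1=52, sum2=229
  after byte 5 (2): sum1=54, sum2=28
Checksum = sum2·256 + sum1 = 28·256 + 54 = 7222 = 0x1C36.

1C36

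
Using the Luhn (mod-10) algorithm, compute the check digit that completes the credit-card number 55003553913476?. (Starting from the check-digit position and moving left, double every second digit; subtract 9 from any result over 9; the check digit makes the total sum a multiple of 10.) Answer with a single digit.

7

Partial digits right→left: 6 7 4 3 1 9 3 5 5 3 0 0 5 5
Double every second digit counting from the check-digit position (so the 1st, 3rd, 5th, ... of the partial from the right).
  doubled (with −9 where >9): 3 8 2 6 1 0 1 → sum 21
  kept as-is: 7 3 9 5 3 0 5 → sum 32
Total = 21 + 32 = 53.
Check digit = (10 − (53 mod 10)) mod 10 = 7.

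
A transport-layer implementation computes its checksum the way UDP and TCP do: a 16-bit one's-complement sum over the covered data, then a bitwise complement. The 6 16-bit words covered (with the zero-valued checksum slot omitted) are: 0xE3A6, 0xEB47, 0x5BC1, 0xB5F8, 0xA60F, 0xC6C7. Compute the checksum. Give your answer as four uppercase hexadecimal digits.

One's-complement addition (fold any carry out of bit 15 back into bit 0):
  0xE3A6 + 0xEB47 = 0x1CEED → wrap carry → 0xCEEE
  0xCEEE + 0x5BC1 = 0x12AAF → wrap carry → 0x2AB0
  0x2AB0 + 0xB5F8 = 0x0E0A8
  0xE0A8 + 0xA60F = 0x186B7 → wrap carry → 0x86B8
  0x86B8 + 0xC6C7 = 0x14D7F → wrap carry → 0x4D80
One's-complement sum = 0x4D80.
Checksum = ~0x4D80 & 0xFFFF = 0xB27F.

B27F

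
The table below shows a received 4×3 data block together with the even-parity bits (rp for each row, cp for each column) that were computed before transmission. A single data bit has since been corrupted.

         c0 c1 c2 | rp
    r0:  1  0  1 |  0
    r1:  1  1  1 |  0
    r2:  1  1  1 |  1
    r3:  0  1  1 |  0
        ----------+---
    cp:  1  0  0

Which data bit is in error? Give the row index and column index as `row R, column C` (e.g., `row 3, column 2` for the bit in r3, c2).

Recompute each row's even parity and compare to rp:
  r0: data parity 0, sent rp 0 → ok
  r1: data parity 1, sent rp 0 → mismatch
  r2: data parity 1, sent rp 1 → ok
  r3: data parity 0, sent rp 0 → ok
Recompute each column's even parity and compare to cp:
  c0: data parity 1, sent cp 1 → ok
  c1: data parity 1, sent cp 0 → mismatch
  c2: data parity 0, sent cp 0 → ok
Exactly one row (r1) and one column (c1) fail → the flipped bit is at their intersection.

row 1, column 1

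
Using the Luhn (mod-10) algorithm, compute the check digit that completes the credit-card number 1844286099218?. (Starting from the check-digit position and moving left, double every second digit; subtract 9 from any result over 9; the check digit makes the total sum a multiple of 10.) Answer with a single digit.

3

Partial digits right→left: 8 1 2 9 9 0 6 8 2 4 4 8 1
Double every second digit counting from the check-digit position (so the 1st, 3rd, 5th, ... of the partial from the right).
  doubled (with −9 where >9): 7 4 9 3 4 8 2 → sum 37
  kept as-is: 1 9 0 8 4 8 → sum 30
Total = 37 + 30 = 67.
Check digit = (10 − (67 mod 10)) mod 10 = 3.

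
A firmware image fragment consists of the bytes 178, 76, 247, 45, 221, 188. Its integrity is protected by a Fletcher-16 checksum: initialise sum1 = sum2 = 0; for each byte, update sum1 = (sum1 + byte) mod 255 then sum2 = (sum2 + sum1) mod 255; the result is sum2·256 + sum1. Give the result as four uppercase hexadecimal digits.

Running sums (mod 255):
  after byte 0 (178): sum1=178, sum2=178
  after byte 1 (76): sum1=254, sum2=177
  after byte 2 (247): sum1=246, sum2=168
  after byte 3 (45): sum1=36, sum2=204
  after byte 4 (221): sum1=2, sum2=206
  after byte 5 (188): sum1=190, sum2=141
Checksum = sum2·256 + sum1 = 141·256 + 190 = 36286 = 0x8DBE.

8DBE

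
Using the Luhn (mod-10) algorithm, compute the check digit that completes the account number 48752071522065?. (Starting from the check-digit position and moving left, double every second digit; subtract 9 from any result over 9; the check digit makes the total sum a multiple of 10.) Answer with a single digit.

2

Partial digits right→left: 5 6 0 2 2 5 1 7 0 2 5 7 8 4
Double every second digit counting from the check-digit position (so the 1st, 3rd, 5th, ... of the partial from the right).
  doubled (with −9 where >9): 1 0 4 2 0 1 7 → sum 15
  kept as-is: 6 2 5 7 2 7 4 → sum 33
Total = 15 + 33 = 48.
Check digit = (10 − (48 mod 10)) mod 10 = 2.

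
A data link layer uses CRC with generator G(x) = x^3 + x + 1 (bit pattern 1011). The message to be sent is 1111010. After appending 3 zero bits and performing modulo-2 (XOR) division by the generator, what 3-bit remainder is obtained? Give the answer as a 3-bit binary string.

Append 3 zeros: 1111010000. Divide by 1011 (XOR where the leading bit is 1):
  pos 0: 1111 XOR 1011 = 0100
  pos 1: 1000 XOR 1011 = 0011
  pos 3: 1110 XOR 1011 = 0101
  pos 4: 1010 XOR 1011 = 0001
Remainder (last 3 bits) = 100. This is the CRC / FCS.

100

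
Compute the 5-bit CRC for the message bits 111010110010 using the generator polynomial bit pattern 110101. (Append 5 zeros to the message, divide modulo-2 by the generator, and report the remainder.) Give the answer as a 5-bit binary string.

Append 5 zeros: 11101011001000000. Divide by 110101 (XOR where the leading bit is 1):
  pos 0: 111010 XOR 110101 = 001111
  pos 2: 111111 XOR 110101 = 001010
  pos 4: 101000 XOR 110101 = 011101
  pos 5: 111011 XOR 110101 = 001110
  pos 7: 111000 XOR 110101 = 001101
  pos 9: 110100 XOR 110101 = 000001
Remainder (last 5 bits) = 00100. This is the CRC / FCS.

00100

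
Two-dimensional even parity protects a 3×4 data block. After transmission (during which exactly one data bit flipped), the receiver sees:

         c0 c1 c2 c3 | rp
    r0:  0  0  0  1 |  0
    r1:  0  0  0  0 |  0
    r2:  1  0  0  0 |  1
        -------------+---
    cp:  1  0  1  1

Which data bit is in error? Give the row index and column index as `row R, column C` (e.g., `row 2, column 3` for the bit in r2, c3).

Recompute each row's even parity and compare to rp:
  r0: data parity 1, sent rp 0 → mismatch
  r1: data parity 0, sent rp 0 → ok
  r2: data parity 1, sent rp 1 → ok
Recompute each column's even parity and compare to cp:
  c0: data parity 1, sent cp 1 → ok
  c1: data parity 0, sent cp 0 → ok
  c2: data parity 0, sent cp 1 → mismatch
  c3: data parity 1, sent cp 1 → ok
Exactly one row (r0) and one column (c2) fail → the flipped bit is at their intersection.

row 0, column 2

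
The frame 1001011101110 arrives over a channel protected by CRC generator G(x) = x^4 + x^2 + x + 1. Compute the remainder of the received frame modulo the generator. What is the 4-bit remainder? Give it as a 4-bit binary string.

0000

Modulo-2 division of 1001011101110 by 10111:
  pos 0: 10010 XOR 10111 = 00101
  pos 2: 10111 XOR 10111 = 00000
  pos 7: 10111 XOR 10111 = 00000
Remainder = 0000 (zero — the frame passes the CRC check).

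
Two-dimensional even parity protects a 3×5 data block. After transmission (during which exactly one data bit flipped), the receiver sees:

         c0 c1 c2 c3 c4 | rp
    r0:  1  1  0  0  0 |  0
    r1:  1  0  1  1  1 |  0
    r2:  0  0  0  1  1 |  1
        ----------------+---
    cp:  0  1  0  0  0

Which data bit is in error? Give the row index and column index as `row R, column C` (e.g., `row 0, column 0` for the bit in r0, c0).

row 2, column 2

Recompute each row's even parity and compare to rp:
  r0: data parity 0, sent rp 0 → ok
  r1: data parity 0, sent rp 0 → ok
  r2: data parity 0, sent rp 1 → mismatch
Recompute each column's even parity and compare to cp:
  c0: data parity 0, sent cp 0 → ok
  c1: data parity 1, sent cp 1 → ok
  c2: data parity 1, sent cp 0 → mismatch
  c3: data parity 0, sent cp 0 → ok
  c4: data parity 0, sent cp 0 → ok
Exactly one row (r2) and one column (c2) fail → the flipped bit is at their intersection.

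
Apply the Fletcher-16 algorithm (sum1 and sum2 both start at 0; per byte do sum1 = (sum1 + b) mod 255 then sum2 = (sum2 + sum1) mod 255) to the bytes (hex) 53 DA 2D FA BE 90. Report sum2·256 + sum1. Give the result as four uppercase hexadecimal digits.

EDA5

Running sums (mod 255):
  after byte 0 (53): sum1=83, sum2=83
  after byte 1 (DA): sum1=46, sum2=129
  after byte 2 (2D): sum1=91, sum2=220
  after byte 3 (FA): sum1=86, sum2=51
  after byte 4 (BE): sum1=21, sum2=72
  after byte 5 (90): sum1=165, sum2=237
Checksum = sum2·256 + sum1 = 237·256 + 165 = 60837 = 0xEDA5.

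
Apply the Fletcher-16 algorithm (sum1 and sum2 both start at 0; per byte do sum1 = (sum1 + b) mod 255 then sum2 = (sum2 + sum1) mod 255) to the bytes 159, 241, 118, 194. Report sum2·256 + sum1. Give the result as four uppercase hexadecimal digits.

Running sums (mod 255):
  after byte 0 (159): sum1=159, sum2=159
  after byte 1 (241): sum1=145, sum2=49
  after byte 2 (118): sum1=8, sum2=57
  after byte 3 (194): sum1=202, sum2=4
Checksum = sum2·256 + sum1 = 4·256 + 202 = 1226 = 0x04CA.

04CA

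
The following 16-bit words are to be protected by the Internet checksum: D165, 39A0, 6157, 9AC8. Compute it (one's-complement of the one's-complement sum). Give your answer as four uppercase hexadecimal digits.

F8D9

One's-complement addition (fold any carry out of bit 15 back into bit 0):
  0xD165 + 0x39A0 = 0x10B05 → wrap carry → 0x0B06
  0x0B06 + 0x6157 = 0x06C5D
  0x6C5D + 0x9AC8 = 0x10725 → wrap carry → 0x0726
One's-complement sum = 0x0726.
Checksum = ~0x0726 & 0xFFFF = 0xF8D9.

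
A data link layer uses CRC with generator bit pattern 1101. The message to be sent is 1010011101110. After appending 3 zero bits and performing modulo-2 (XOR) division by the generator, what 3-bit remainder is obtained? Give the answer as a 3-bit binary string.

Append 3 zeros: 1010011101110000. Divide by 1101 (XOR where the leading bit is 1):
  pos 0: 1010 XOR 1101 = 0111
  pos 1: 1110 XOR 1101 = 0011
  pos 3: 1111 XOR 1101 = 0010
  pos 5: 1010 XOR 1101 = 0111
  pos 6: 1111 XOR 1101 = 0010
  pos 8: 1011 XOR 1101 = 0110
  pos 9: 1100 XOR 1101 = 0001
  pos 12: 1000 XOR 1101 = 0101
Remainder (last 3 bits) = 101. This is the CRC / FCS.

101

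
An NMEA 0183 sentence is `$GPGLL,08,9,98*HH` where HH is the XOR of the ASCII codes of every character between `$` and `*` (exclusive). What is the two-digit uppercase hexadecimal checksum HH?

4C

XOR the ASCII codes of the payload characters:
  'G' = 0x47 → acc = 0x47
  'P' = 0x50 → acc = 0x17
  'G' = 0x47 → acc = 0x50
  'L' = 0x4C → acc = 0x1C
  'L' = 0x4C → acc = 0x50
  ',' = 0x2C → acc = 0x7C
  '0' = 0x30 → acc = 0x4C
  '8' = 0x38 → acc = 0x74
  ',' = 0x2C → acc = 0x58
  '9' = 0x39 → acc = 0x61
  ',' = 0x2C → acc = 0x4D
  '9' = 0x39 → acc = 0x74
  '8' = 0x38 → acc = 0x4C
Checksum = 0x4C.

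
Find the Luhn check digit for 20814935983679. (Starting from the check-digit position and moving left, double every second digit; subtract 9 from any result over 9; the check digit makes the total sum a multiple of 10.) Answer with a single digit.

3

Partial digits right→left: 9 7 6 3 8 9 5 3 9 4 1 8 0 2
Double every second digit counting from the check-digit position (so the 1st, 3rd, 5th, ... of the partial from the right).
  doubled (with −9 where >9): 9 3 7 1 9 2 0 → sum 31
  kept as-is: 7 3 9 3 4 8 2 → sum 36
Total = 31 + 36 = 67.
Check digit = (10 − (67 mod 10)) mod 10 = 3.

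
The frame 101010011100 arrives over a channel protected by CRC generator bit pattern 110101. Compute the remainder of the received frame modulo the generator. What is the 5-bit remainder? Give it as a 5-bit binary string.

Modulo-2 division of 101010011100 by 110101:
  pos 0: 101010 XOR 110101 = 011111
  pos 1: 111110 XOR 110101 = 001011
  pos 3: 101111 XOR 110101 = 011010
  pos 4: 110101 XOR 110101 = 000000
Remainder = 00000 (zero — the frame passes the CRC check).

00000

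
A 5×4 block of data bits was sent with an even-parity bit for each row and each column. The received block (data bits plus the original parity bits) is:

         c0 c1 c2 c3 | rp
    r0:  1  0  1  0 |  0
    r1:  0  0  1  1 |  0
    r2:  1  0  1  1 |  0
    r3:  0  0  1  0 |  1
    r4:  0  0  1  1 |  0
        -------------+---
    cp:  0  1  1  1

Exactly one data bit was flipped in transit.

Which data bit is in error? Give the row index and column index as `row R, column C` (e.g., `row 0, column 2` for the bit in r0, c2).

row 2, column 1

Recompute each row's even parity and compare to rp:
  r0: data parity 0, sent rp 0 → ok
  r1: data parity 0, sent rp 0 → ok
  r2: data parity 1, sent rp 0 → mismatch
  r3: data parity 1, sent rp 1 → ok
  r4: data parity 0, sent rp 0 → ok
Recompute each column's even parity and compare to cp:
  c0: data parity 0, sent cp 0 → ok
  c1: data parity 0, sent cp 1 → mismatch
  c2: data parity 1, sent cp 1 → ok
  c3: data parity 1, sent cp 1 → ok
Exactly one row (r2) and one column (c1) fail → the flipped bit is at their intersection.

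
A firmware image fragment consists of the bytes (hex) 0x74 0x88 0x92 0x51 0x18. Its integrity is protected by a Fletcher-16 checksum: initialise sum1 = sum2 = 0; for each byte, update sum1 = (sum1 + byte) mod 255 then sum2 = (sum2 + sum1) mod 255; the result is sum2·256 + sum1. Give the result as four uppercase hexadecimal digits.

DAF8

Running sums (mod 255):
  after byte 0 (0x74): sum1=116, sum2=116
  after byte 1 (0x88): sum1=252, sum2=113
  after byte 2 (0x92): sum1=143, sum2=1
  after byte 3 (0x51): sum1=224, sum2=225
  after byte 4 (0x18): sum1=248, sum2=218
Checksum = sum2·256 + sum1 = 218·256 + 248 = 56056 = 0xDAF8.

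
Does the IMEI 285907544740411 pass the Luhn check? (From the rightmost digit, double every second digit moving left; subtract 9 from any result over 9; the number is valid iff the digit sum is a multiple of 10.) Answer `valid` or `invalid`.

From the right, keep odd positions and double even positions (subtract 9 from any doubled value over 9):
  doubled (positions 2,4,...): 2 0 5 8 5 9 7 → sum 36
  kept (positions 1,3,...): 1 4 4 4 5 0 5 2 → sum 25
Total = 61.
61 mod 10 = 1, so the number is invalid.

invalid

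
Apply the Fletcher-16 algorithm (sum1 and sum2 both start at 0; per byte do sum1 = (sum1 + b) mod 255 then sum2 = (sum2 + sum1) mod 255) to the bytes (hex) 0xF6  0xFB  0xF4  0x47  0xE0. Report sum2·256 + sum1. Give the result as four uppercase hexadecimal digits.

1110

Running sums (mod 255):
  after byte 0 (0xF6): sum1=246, sum2=246
  after byte 1 (0xFB): sum1=242, sum2=233
  after byte 2 (0xF4): sum1=231, sum2=209
  after byte 3 (0x47): sum1=47, sum2=1
  after byte 4 (0xE0): sum1=16, sum2=17
Checksum = sum2·256 + sum1 = 17·256 + 16 = 4368 = 0x1110.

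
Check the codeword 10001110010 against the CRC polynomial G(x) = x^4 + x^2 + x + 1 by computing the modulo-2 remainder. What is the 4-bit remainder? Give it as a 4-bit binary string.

1000

Modulo-2 division of 10001110010 by 10111:
  pos 0: 10001 XOR 10111 = 00110
  pos 2: 11011 XOR 10111 = 01100
  pos 3: 11000 XOR 10111 = 01111
  pos 4: 11110 XOR 10111 = 01001
  pos 5: 10011 XOR 10111 = 00100
Remainder = 1000 (nonzero — an error is detected).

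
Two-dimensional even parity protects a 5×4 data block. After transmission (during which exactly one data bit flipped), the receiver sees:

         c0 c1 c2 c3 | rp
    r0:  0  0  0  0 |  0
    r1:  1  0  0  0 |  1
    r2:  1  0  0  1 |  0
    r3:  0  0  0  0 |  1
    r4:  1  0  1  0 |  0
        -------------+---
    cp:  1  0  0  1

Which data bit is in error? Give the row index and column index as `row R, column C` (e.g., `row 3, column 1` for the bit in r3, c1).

Recompute each row's even parity and compare to rp:
  r0: data parity 0, sent rp 0 → ok
  r1: data parity 1, sent rp 1 → ok
  r2: data parity 0, sent rp 0 → ok
  r3: data parity 0, sent rp 1 → mismatch
  r4: data parity 0, sent rp 0 → ok
Recompute each column's even parity and compare to cp:
  c0: data parity 1, sent cp 1 → ok
  c1: data parity 0, sent cp 0 → ok
  c2: data parity 1, sent cp 0 → mismatch
  c3: data parity 1, sent cp 1 → ok
Exactly one row (r3) and one column (c2) fail → the flipped bit is at their intersection.

row 3, column 2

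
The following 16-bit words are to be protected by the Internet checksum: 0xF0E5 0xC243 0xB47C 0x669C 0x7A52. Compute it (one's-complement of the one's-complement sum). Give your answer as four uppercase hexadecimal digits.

One's-complement addition (fold any carry out of bit 15 back into bit 0):
  0xF0E5 + 0xC243 = 0x1B328 → wrap carry → 0xB329
  0xB329 + 0xB47C = 0x167A5 → wrap carry → 0x67A6
  0x67A6 + 0x669C = 0x0CE42
  0xCE42 + 0x7A52 = 0x14894 → wrap carry → 0x4895
One's-complement sum = 0x4895.
Checksum = ~0x4895 & 0xFFFF = 0xB76A.

B76A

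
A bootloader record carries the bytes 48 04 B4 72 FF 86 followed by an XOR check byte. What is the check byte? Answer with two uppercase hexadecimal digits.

XOR the bytes together:
  start with 0x48
  0x48 ⊕ 0x04 = 0x4C
  0x4C ⊕ 0xB4 = 0xF8
  0xF8 ⊕ 0x72 = 0x8A
  0x8A ⊕ 0xFF = 0x75
  0x75 ⊕ 0x86 = 0xF3

F3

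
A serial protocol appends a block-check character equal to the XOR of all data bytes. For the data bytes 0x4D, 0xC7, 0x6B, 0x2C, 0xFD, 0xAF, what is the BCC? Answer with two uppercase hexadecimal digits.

XOR the bytes together:
  start with 0x4D
  0x4D ⊕ 0xC7 = 0x8A
  0x8A ⊕ 0x6B = 0xE1
  0xE1 ⊕ 0x2C = 0xCD
  0xCD ⊕ 0xFD = 0x30
  0x30 ⊕ 0xAF = 0x9F

9F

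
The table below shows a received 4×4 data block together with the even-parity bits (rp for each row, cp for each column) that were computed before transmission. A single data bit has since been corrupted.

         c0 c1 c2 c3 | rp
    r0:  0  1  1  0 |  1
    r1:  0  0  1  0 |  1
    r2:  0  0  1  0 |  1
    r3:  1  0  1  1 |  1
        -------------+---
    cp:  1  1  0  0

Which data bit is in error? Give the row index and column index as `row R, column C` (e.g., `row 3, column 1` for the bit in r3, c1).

row 0, column 3

Recompute each row's even parity and compare to rp:
  r0: data parity 0, sent rp 1 → mismatch
  r1: data parity 1, sent rp 1 → ok
  r2: data parity 1, sent rp 1 → ok
  r3: data parity 1, sent rp 1 → ok
Recompute each column's even parity and compare to cp:
  c0: data parity 1, sent cp 1 → ok
  c1: data parity 1, sent cp 1 → ok
  c2: data parity 0, sent cp 0 → ok
  c3: data parity 1, sent cp 0 → mismatch
Exactly one row (r0) and one column (c3) fail → the flipped bit is at their intersection.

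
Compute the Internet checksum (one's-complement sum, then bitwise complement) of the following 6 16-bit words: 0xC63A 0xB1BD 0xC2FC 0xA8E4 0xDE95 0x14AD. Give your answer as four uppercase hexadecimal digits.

28E3

One's-complement addition (fold any carry out of bit 15 back into bit 0):
  0xC63A + 0xB1BD = 0x177F7 → wrap carry → 0x77F8
  0x77F8 + 0xC2FC = 0x13AF4 → wrap carry → 0x3AF5
  0x3AF5 + 0xA8E4 = 0x0E3D9
  0xE3D9 + 0xDE95 = 0x1C26E → wrap carry → 0xC26F
  0xC26F + 0x14AD = 0x0D71C
One's-complement sum = 0xD71C.
Checksum = ~0xD71C & 0xFFFF = 0x28E3.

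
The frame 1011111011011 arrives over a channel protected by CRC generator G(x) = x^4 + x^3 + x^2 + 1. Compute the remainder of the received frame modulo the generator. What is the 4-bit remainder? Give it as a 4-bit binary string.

0000

Modulo-2 division of 1011111011011 by 11101:
  pos 0: 10111 XOR 11101 = 01010
  pos 1: 10101 XOR 11101 = 01000
  pos 2: 10001 XOR 11101 = 01100
  pos 3: 11000 XOR 11101 = 00101
  pos 5: 10111 XOR 11101 = 01010
  pos 6: 10100 XOR 11101 = 01001
  pos 7: 10011 XOR 11101 = 01110
  pos 8: 11101 XOR 11101 = 00000
Remainder = 0000 (zero — the frame passes the CRC check).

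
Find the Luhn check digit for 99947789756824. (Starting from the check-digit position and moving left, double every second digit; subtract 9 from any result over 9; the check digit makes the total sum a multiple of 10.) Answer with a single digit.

Partial digits right→left: 4 2 8 6 5 7 9 8 7 7 4 9 9 9
Double every second digit counting from the check-digit position (so the 1st, 3rd, 5th, ... of the partial from the right).
  doubled (with −9 where >9): 8 7 1 9 5 8 9 → sum 47
  kept as-is: 2 6 7 8 7 9 9 → sum 48
Total = 47 + 48 = 95.
Check digit = (10 − (95 mod 10)) mod 10 = 5.

5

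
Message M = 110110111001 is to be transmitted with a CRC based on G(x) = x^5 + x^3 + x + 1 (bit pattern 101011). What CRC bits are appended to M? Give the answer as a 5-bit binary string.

Append 5 zeros: 11011011100100000. Divide by 101011 (XOR where the leading bit is 1):
  pos 0: 110110 XOR 101011 = 011101
  pos 1: 111011 XOR 101011 = 010000
  pos 2: 100001 XOR 101011 = 001010
  pos 4: 101010 XOR 101011 = 000001
  pos 9: 101000 XOR 101011 = 000011
Remainder (last 5 bits) = 01100. This is the CRC / FCS.

01100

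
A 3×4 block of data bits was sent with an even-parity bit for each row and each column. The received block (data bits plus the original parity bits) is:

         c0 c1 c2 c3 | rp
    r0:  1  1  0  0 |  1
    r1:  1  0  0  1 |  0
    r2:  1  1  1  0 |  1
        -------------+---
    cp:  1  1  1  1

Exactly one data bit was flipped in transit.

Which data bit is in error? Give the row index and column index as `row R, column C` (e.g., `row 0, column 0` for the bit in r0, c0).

Recompute each row's even parity and compare to rp:
  r0: data parity 0, sent rp 1 → mismatch
  r1: data parity 0, sent rp 0 → ok
  r2: data parity 1, sent rp 1 → ok
Recompute each column's even parity and compare to cp:
  c0: data parity 1, sent cp 1 → ok
  c1: data parity 0, sent cp 1 → mismatch
  c2: data parity 1, sent cp 1 → ok
  c3: data parity 1, sent cp 1 → ok
Exactly one row (r0) and one column (c1) fail → the flipped bit is at their intersection.

row 0, column 1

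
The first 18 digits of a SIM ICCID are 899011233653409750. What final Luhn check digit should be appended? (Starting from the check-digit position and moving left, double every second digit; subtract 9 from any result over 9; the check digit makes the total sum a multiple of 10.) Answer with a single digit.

Partial digits right→left: 0 5 7 9 0 4 3 5 6 3 3 2 1 1 0 9 9 8
Double every second digit counting from the check-digit position (so the 1st, 3rd, 5th, ... of the partial from the right).
  doubled (with −9 where >9): 0 5 0 6 3 6 2 0 9 → sum 31
  kept as-is: 5 9 4 5 3 2 1 9 8 → sum 46
Total = 31 + 46 = 77.
Check digit = (10 − (77 mod 10)) mod 10 = 3.

3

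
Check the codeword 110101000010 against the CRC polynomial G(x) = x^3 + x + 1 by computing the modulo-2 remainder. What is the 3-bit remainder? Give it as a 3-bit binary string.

Modulo-2 division of 110101000010 by 1011:
  pos 0: 1101 XOR 1011 = 0110
  pos 1: 1100 XOR 1011 = 0111
  pos 2: 1111 XOR 1011 = 0100
  pos 3: 1000 XOR 1011 = 0011
  pos 5: 1100 XOR 1011 = 0111
  pos 6: 1110 XOR 1011 = 0101
  pos 7: 1011 XOR 1011 = 0000
Remainder = 000 (zero — the frame passes the CRC check).

000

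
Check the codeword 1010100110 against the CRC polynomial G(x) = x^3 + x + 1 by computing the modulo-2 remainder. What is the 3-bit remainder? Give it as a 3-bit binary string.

100

Modulo-2 division of 1010100110 by 1011:
  pos 0: 1010 XOR 1011 = 0001
  pos 3: 1100 XOR 1011 = 0111
  pos 4: 1111 XOR 1011 = 0100
  pos 5: 1001 XOR 1011 = 0010
Remainder = 100 (nonzero — an error is detected).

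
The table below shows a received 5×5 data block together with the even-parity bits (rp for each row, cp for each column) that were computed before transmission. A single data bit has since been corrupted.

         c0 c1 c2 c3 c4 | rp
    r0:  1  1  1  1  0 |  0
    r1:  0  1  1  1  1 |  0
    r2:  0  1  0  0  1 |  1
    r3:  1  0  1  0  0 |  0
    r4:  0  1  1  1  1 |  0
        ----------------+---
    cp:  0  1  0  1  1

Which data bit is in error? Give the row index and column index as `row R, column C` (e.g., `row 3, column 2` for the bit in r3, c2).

row 2, column 1

Recompute each row's even parity and compare to rp:
  r0: data parity 0, sent rp 0 → ok
  r1: data parity 0, sent rp 0 → ok
  r2: data parity 0, sent rp 1 → mismatch
  r3: data parity 0, sent rp 0 → ok
  r4: data parity 0, sent rp 0 → ok
Recompute each column's even parity and compare to cp:
  c0: data parity 0, sent cp 0 → ok
  c1: data parity 0, sent cp 1 → mismatch
  c2: data parity 0, sent cp 0 → ok
  c3: data parity 1, sent cp 1 → ok
  c4: data parity 1, sent cp 1 → ok
Exactly one row (r2) and one column (c1) fail → the flipped bit is at their intersection.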